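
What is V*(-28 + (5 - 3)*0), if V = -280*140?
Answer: 1097600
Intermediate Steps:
V = -39200
V*(-28 + (5 - 3)*0) = -39200*(-28 + (5 - 3)*0) = -39200*(-28 + 2*0) = -39200*(-28 + 0) = -39200*(-28) = 1097600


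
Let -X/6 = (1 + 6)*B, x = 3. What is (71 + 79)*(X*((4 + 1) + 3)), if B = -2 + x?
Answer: -50400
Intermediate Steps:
B = 1 (B = -2 + 3 = 1)
X = -42 (X = -6*(1 + 6) = -42 ≈ -42.000)
(71 + 79)*(X*((4 + 1) + 3)) = (71 + 79)*(-42*((4 + 1) + 3)) = 150*(-42*(5 + 3)) = 150*(-42*8) = 150*(-336) = -50400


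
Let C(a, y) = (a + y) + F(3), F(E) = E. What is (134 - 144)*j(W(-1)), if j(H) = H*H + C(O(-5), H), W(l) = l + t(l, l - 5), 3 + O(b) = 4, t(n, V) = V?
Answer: -460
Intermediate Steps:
O(b) = 1 (O(b) = -3 + 4 = 1)
C(a, y) = 3 + a + y (C(a, y) = (a + y) + 3 = 3 + a + y)
W(l) = -5 + 2*l (W(l) = l + (l - 5) = l + (-5 + l) = -5 + 2*l)
j(H) = 4 + H + H² (j(H) = H*H + (3 + 1 + H) = H² + (4 + H) = 4 + H + H²)
(134 - 144)*j(W(-1)) = (134 - 144)*(4 + (-5 + 2*(-1)) + (-5 + 2*(-1))²) = -10*(4 + (-5 - 2) + (-5 - 2)²) = -10*(4 - 7 + (-7)²) = -10*(4 - 7 + 49) = -10*46 = -460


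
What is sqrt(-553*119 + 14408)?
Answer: 3*I*sqrt(5711) ≈ 226.71*I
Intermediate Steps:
sqrt(-553*119 + 14408) = sqrt(-65807 + 14408) = sqrt(-51399) = 3*I*sqrt(5711)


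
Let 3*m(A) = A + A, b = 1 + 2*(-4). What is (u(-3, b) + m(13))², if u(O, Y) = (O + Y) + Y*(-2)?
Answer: 1444/9 ≈ 160.44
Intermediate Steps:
b = -7 (b = 1 - 8 = -7)
m(A) = 2*A/3 (m(A) = (A + A)/3 = (2*A)/3 = 2*A/3)
u(O, Y) = O - Y (u(O, Y) = (O + Y) - 2*Y = O - Y)
(u(-3, b) + m(13))² = ((-3 - 1*(-7)) + (⅔)*13)² = ((-3 + 7) + 26/3)² = (4 + 26/3)² = (38/3)² = 1444/9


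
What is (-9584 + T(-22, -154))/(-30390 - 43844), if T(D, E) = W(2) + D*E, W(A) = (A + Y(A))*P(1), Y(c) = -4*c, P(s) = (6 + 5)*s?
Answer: 3131/37117 ≈ 0.084355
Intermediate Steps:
P(s) = 11*s
W(A) = -33*A (W(A) = (A - 4*A)*(11*1) = -3*A*11 = -33*A)
T(D, E) = -66 + D*E (T(D, E) = -33*2 + D*E = -66 + D*E)
(-9584 + T(-22, -154))/(-30390 - 43844) = (-9584 + (-66 - 22*(-154)))/(-30390 - 43844) = (-9584 + (-66 + 3388))/(-74234) = (-9584 + 3322)*(-1/74234) = -6262*(-1/74234) = 3131/37117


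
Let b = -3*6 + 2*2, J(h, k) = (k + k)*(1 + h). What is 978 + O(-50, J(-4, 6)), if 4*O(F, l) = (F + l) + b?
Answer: 953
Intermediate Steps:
J(h, k) = 2*k*(1 + h) (J(h, k) = (2*k)*(1 + h) = 2*k*(1 + h))
b = -14 (b = -18 + 4 = -14)
O(F, l) = -7/2 + F/4 + l/4 (O(F, l) = ((F + l) - 14)/4 = (-14 + F + l)/4 = -7/2 + F/4 + l/4)
978 + O(-50, J(-4, 6)) = 978 + (-7/2 + (¼)*(-50) + (2*6*(1 - 4))/4) = 978 + (-7/2 - 25/2 + (2*6*(-3))/4) = 978 + (-7/2 - 25/2 + (¼)*(-36)) = 978 + (-7/2 - 25/2 - 9) = 978 - 25 = 953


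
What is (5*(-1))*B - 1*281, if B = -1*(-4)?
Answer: -301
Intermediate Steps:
B = 4
(5*(-1))*B - 1*281 = (5*(-1))*4 - 1*281 = -5*4 - 281 = -20 - 281 = -301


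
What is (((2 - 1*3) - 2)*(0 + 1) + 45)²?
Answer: 1764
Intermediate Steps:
(((2 - 1*3) - 2)*(0 + 1) + 45)² = (((2 - 3) - 2)*1 + 45)² = ((-1 - 2)*1 + 45)² = (-3*1 + 45)² = (-3 + 45)² = 42² = 1764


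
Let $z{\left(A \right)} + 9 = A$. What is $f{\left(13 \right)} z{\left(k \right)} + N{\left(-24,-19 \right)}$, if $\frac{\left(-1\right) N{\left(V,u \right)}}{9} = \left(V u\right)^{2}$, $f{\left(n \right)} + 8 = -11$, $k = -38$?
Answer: $-1870531$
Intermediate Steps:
$z{\left(A \right)} = -9 + A$
$f{\left(n \right)} = -19$ ($f{\left(n \right)} = -8 - 11 = -19$)
$N{\left(V,u \right)} = - 9 V^{2} u^{2}$ ($N{\left(V,u \right)} = - 9 \left(V u\right)^{2} = - 9 V^{2} u^{2}$)
$f{\left(13 \right)} z{\left(k \right)} + N{\left(-24,-19 \right)} = - 19 \left(-9 - 38\right) - 9 \left(-24\right)^{2} \left(-19\right)^{2} = \left(-19\right) \left(-47\right) - 5184 \cdot 361 = 893 - 1871424 = -1870531$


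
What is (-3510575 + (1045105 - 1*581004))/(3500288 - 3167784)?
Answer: -1523237/166252 ≈ -9.1622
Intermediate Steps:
(-3510575 + (1045105 - 1*581004))/(3500288 - 3167784) = (-3510575 + (1045105 - 581004))/332504 = (-3510575 + 464101)*(1/332504) = -3046474*1/332504 = -1523237/166252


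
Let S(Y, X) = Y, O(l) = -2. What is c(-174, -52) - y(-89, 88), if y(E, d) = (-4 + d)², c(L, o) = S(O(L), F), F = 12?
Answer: -7058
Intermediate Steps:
c(L, o) = -2
c(-174, -52) - y(-89, 88) = -2 - (-4 + 88)² = -2 - 1*84² = -2 - 1*7056 = -2 - 7056 = -7058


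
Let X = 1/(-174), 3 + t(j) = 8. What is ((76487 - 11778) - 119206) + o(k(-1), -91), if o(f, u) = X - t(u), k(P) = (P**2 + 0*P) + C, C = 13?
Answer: -9483349/174 ≈ -54502.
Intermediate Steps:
t(j) = 5 (t(j) = -3 + 8 = 5)
X = -1/174 ≈ -0.0057471
k(P) = 13 + P**2 (k(P) = (P**2 + 0*P) + 13 = (P**2 + 0) + 13 = P**2 + 13 = 13 + P**2)
o(f, u) = -871/174 (o(f, u) = -1/174 - 1*5 = -1/174 - 5 = -871/174)
((76487 - 11778) - 119206) + o(k(-1), -91) = ((76487 - 11778) - 119206) - 871/174 = (64709 - 119206) - 871/174 = -54497 - 871/174 = -9483349/174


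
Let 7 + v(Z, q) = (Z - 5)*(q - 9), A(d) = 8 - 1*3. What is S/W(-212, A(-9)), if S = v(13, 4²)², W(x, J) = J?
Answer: 2401/5 ≈ 480.20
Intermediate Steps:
A(d) = 5 (A(d) = 8 - 3 = 5)
v(Z, q) = -7 + (-9 + q)*(-5 + Z) (v(Z, q) = -7 + (Z - 5)*(q - 9) = -7 + (-5 + Z)*(-9 + q) = -7 + (-9 + q)*(-5 + Z))
S = 2401 (S = (38 - 9*13 - 5*4² + 13*4²)² = (38 - 117 - 5*16 + 13*16)² = (38 - 117 - 80 + 208)² = 49² = 2401)
S/W(-212, A(-9)) = 2401/5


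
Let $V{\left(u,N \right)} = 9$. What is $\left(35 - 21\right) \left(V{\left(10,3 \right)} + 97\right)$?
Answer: $1484$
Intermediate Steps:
$\left(35 - 21\right) \left(V{\left(10,3 \right)} + 97\right) = \left(35 - 21\right) \left(9 + 97\right) = 14 \cdot 106 = 1484$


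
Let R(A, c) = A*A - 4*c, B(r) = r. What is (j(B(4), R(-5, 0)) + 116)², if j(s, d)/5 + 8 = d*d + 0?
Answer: 10246401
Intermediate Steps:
R(A, c) = A² - 4*c
j(s, d) = -40 + 5*d² (j(s, d) = -40 + 5*(d*d + 0) = -40 + 5*(d² + 0) = -40 + 5*d²)
(j(B(4), R(-5, 0)) + 116)² = ((-40 + 5*((-5)² - 4*0)²) + 116)² = ((-40 + 5*(25 + 0)²) + 116)² = ((-40 + 5*25²) + 116)² = ((-40 + 5*625) + 116)² = ((-40 + 3125) + 116)² = (3085 + 116)² = 3201² = 10246401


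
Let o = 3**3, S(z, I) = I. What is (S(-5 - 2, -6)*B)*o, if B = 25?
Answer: -4050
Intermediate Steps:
o = 27
(S(-5 - 2, -6)*B)*o = -6*25*27 = -150*27 = -4050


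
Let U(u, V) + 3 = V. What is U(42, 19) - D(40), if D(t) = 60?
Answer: -44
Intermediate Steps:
U(u, V) = -3 + V
U(42, 19) - D(40) = (-3 + 19) - 1*60 = 16 - 60 = -44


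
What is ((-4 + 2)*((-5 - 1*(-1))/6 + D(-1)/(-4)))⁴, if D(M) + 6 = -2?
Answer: 4096/81 ≈ 50.568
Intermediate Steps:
D(M) = -8 (D(M) = -6 - 2 = -8)
((-4 + 2)*((-5 - 1*(-1))/6 + D(-1)/(-4)))⁴ = ((-4 + 2)*((-5 - 1*(-1))/6 - 8/(-4)))⁴ = (-2*((-5 + 1)*(⅙) - 8*(-¼)))⁴ = (-2*(-4*⅙ + 2))⁴ = (-2*(-⅔ + 2))⁴ = (-2*4/3)⁴ = (-8/3)⁴ = 4096/81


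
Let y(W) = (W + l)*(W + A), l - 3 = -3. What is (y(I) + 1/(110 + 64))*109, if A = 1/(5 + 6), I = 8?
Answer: 13504991/1914 ≈ 7055.9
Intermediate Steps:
l = 0 (l = 3 - 3 = 0)
A = 1/11 ≈ 0.090909
y(W) = W*(1/11 + W) (y(W) = (W + 0)*(W + 1/11) = W*(1/11 + W))
(y(I) + 1/(110 + 64))*109 = (8*(1/11 + 8) + 1/(110 + 64))*109 = (8*(89/11) + 1/174)*109 = (712/11 + 1/174)*109 = (123899/1914)*109 = 13504991/1914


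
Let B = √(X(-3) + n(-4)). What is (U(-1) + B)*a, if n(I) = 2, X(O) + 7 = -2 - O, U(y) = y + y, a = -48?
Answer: 96 - 96*I ≈ 96.0 - 96.0*I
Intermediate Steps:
U(y) = 2*y
X(O) = -9 - O (X(O) = -7 + (-2 - O) = -9 - O)
B = 2*I (B = √((-9 - 1*(-3)) + 2) = √((-9 + 3) + 2) = √(-6 + 2) = √(-4) = 2*I ≈ 2.0*I)
(U(-1) + B)*a = (2*(-1) + 2*I)*(-48) = (-2 + 2*I)*(-48) = 96 - 96*I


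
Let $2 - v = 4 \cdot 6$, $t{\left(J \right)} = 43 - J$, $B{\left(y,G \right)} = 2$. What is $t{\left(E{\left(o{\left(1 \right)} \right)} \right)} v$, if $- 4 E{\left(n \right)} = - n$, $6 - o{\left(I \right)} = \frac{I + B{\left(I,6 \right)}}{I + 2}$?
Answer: $- \frac{1837}{2} \approx -918.5$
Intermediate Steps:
$o{\left(I \right)} = 5$ ($o{\left(I \right)} = 6 - \frac{I + 2}{I + 2} = 6 - \frac{2 + I}{2 + I} = 6 - 1 = 5$)
$E{\left(n \right)} = \frac{n}{4}$ ($E{\left(n \right)} = - \frac{\left(-1\right) n}{4} = \frac{n}{4}$)
$v = -22$ ($v = 2 - 4 \cdot 6 = 2 - 24 = -22$)
$t{\left(E{\left(o{\left(1 \right)} \right)} \right)} v = \left(43 - \frac{1}{4} \cdot 5\right) \left(-22\right) = \left(43 - \frac{5}{4}\right) \left(-22\right) = \frac{167}{4} \left(-22\right) = - \frac{1837}{2}$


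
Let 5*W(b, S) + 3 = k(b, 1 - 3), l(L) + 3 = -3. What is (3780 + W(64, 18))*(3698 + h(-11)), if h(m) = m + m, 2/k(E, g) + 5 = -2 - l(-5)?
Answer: 13891604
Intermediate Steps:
l(L) = -6 (l(L) = -3 - 3 = -6)
k(E, g) = -2 (k(E, g) = 2/(-5 + (-2 - 1*(-6))) = 2/(-5 + (-2 + 6)) = 2/(-5 + 4) = 2/(-1) = 2*(-1) = -2)
W(b, S) = -1 (W(b, S) = -3/5 + (1/5)*(-2) = -3/5 - 2/5 = -1)
h(m) = 2*m
(3780 + W(64, 18))*(3698 + h(-11)) = (3780 - 1)*(3698 + 2*(-11)) = 3779*(3698 - 22) = 3779*3676 = 13891604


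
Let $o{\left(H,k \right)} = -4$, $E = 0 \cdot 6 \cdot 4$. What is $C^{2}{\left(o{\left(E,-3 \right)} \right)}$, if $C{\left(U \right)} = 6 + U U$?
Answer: $484$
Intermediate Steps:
$E = 0$ ($E = 0 \cdot 4 = 0$)
$C{\left(U \right)} = 6 + U^{2}$
$C^{2}{\left(o{\left(E,-3 \right)} \right)} = \left(6 + \left(-4\right)^{2}\right)^{2} = \left(6 + 16\right)^{2} = 22^{2} = 484$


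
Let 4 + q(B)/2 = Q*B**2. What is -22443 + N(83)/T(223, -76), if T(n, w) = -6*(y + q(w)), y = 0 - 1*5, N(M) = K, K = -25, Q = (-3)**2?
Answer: -2799674473/124746 ≈ -22443.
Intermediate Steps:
Q = 9
N(M) = -25
q(B) = -8 + 18*B**2 (q(B) = -8 + 2*(9*B**2) = -8 + 18*B**2)
y = -5 (y = 0 - 5 = -5)
T(n, w) = 78 - 108*w**2 (T(n, w) = -6*(-5 + (-8 + 18*w**2)) = -6*(-13 + 18*w**2) = 78 - 108*w**2)
-22443 + N(83)/T(223, -76) = -22443 - 25/(78 - 108*(-76)**2) = -22443 - 25/(78 - 108*5776) = -22443 - 25/(78 - 623808) = -22443 - 25/(-623730) = -22443 - 25*(-1/623730) = -22443 + 5/124746 = -2799674473/124746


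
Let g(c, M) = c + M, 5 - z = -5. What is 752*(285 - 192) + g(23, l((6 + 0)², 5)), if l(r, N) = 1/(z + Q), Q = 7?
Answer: 1189304/17 ≈ 69959.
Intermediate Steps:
z = 10 (z = 5 - 1*(-5) = 5 + 5 = 10)
l(r, N) = 1/17 (l(r, N) = 1/(10 + 7) = 1/17)
g(c, M) = M + c
752*(285 - 192) + g(23, l((6 + 0)², 5)) = 752*(285 - 192) + (1/17 + 23) = 752*93 + 392/17 = 69936 + 392/17 = 1189304/17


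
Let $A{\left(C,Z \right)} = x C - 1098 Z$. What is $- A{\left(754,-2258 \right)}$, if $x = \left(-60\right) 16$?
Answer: $-1755444$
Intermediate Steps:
$x = -960$
$A{\left(C,Z \right)} = - 1098 Z - 960 C$ ($A{\left(C,Z \right)} = - 960 C - 1098 Z = - 1098 Z - 960 C$)
$- A{\left(754,-2258 \right)} = - (\left(-1098\right) \left(-2258\right) - 723840) = - (2479284 - 723840) = \left(-1\right) 1755444 = -1755444$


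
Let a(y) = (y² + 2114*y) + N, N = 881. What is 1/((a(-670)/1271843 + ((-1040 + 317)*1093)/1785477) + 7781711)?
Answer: 756948808037/5890355955638336907 ≈ 1.2851e-7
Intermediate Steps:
a(y) = 881 + y² + 2114*y (a(y) = (y² + 2114*y) + 881 = 881 + y² + 2114*y)
1/((a(-670)/1271843 + ((-1040 + 317)*1093)/1785477) + 7781711) = 1/(((881 + (-670)² + 2114*(-670))/1271843 + ((-1040 + 317)*1093)/1785477) + 7781711) = 1/(((881 + 448900 - 1416380)*(1/1271843) - 723*1093*(1/1785477)) + 7781711) = 1/((-966599*1/1271843 - 790239*1/1785477) + 7781711) = 1/((-966599/1271843 - 263413/595159) + 7781711) = 1/(-910300074400/756948808037 + 7781711) = 1/(5890355955638336907/756948808037) = 756948808037/5890355955638336907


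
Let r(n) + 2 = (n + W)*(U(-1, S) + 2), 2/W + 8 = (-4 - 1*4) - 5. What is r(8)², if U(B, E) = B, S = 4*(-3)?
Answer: 15376/441 ≈ 34.866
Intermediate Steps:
W = -2/21 (W = 2/(-8 + ((-4 - 1*4) - 5)) = 2/(-8 + ((-4 - 4) - 5)) = 2/(-8 + (-8 - 5)) = 2/(-8 - 13) = 2/(-21) = 2*(-1/21) = -2/21 ≈ -0.095238)
S = -12
r(n) = -44/21 + n (r(n) = -2 + (n - 2/21)*(-1 + 2) = -2 + (-2/21 + n)*1 = -2 + (-2/21 + n) = -44/21 + n)
r(8)² = (-44/21 + 8)² = (124/21)² = 15376/441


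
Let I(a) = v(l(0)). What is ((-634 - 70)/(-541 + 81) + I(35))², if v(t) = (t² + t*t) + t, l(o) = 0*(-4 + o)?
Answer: 30976/13225 ≈ 2.3422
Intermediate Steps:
l(o) = 0
v(t) = t + 2*t² (v(t) = (t² + t²) + t = 2*t² + t = t + 2*t²)
I(a) = 0 (I(a) = 0*(1 + 2*0) = 0*(1 + 0) = 0*1 = 0)
((-634 - 70)/(-541 + 81) + I(35))² = ((-634 - 70)/(-541 + 81) + 0)² = (-704/(-460) + 0)² = (-704*(-1/460) + 0)² = (176/115 + 0)² = (176/115)² = 30976/13225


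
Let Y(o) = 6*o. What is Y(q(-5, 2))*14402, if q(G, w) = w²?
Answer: 345648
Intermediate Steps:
Y(q(-5, 2))*14402 = (6*2²)*14402 = (6*4)*14402 = 24*14402 = 345648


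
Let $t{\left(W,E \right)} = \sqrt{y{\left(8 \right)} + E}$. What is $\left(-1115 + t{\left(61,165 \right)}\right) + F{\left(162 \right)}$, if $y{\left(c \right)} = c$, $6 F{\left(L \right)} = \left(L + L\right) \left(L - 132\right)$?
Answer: $505 + \sqrt{173} \approx 518.15$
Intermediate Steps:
$F{\left(L \right)} = \frac{L \left(-132 + L\right)}{3}$ ($F{\left(L \right)} = \frac{\left(L + L\right) \left(L - 132\right)}{6} = \frac{2 L \left(-132 + L\right)}{6} = \frac{L \left(-132 + L\right)}{3}$)
$t{\left(W,E \right)} = \sqrt{8 + E}$
$\left(-1115 + t{\left(61,165 \right)}\right) + F{\left(162 \right)} = \left(-1115 + \sqrt{8 + 165}\right) + \frac{1}{3} \cdot 162 \left(-132 + 162\right) = \left(-1115 + \sqrt{173}\right) + \frac{1}{3} \cdot 162 \cdot 30 = \left(-1115 + \sqrt{173}\right) + 1620 = 505 + \sqrt{173}$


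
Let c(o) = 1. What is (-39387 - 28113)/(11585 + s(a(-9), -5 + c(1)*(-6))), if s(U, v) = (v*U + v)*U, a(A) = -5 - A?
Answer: -13500/2273 ≈ -5.9393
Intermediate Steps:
s(U, v) = U*(v + U*v) (s(U, v) = (U*v + v)*U = (v + U*v)*U = U*(v + U*v))
(-39387 - 28113)/(11585 + s(a(-9), -5 + c(1)*(-6))) = (-39387 - 28113)/(11585 + (-5 - 1*(-9))*(-5 + 1*(-6))*(1 + (-5 - 1*(-9)))) = -67500/(11585 + (-5 + 9)*(-5 - 6)*(1 + (-5 + 9))) = -67500/(11585 + 4*(-11)*(1 + 4)) = -67500/(11585 + 4*(-11)*5) = -67500/(11585 - 220) = -67500/11365 = -67500*1/11365 = -13500/2273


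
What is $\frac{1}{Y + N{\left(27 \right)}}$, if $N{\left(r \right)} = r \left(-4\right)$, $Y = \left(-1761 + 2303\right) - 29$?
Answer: $\frac{1}{405} \approx 0.0024691$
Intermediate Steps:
$Y = 513$ ($Y = 542 - 29 = 513$)
$N{\left(r \right)} = - 4 r$
$\frac{1}{Y + N{\left(27 \right)}} = \frac{1}{513 - 108} = \frac{1}{405}$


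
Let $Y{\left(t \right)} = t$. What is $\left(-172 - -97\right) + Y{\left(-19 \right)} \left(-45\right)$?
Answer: $780$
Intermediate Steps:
$\left(-172 - -97\right) + Y{\left(-19 \right)} \left(-45\right) = \left(-172 - -97\right) - -855 = \left(-172 + 97\right) + 855 = -75 + 855 = 780$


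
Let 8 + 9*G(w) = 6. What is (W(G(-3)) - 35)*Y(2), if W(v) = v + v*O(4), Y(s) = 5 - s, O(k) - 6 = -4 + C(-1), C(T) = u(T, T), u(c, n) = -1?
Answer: -319/3 ≈ -106.33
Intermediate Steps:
C(T) = -1
G(w) = -2/9 (G(w) = -8/9 + (1/9)*6 = -8/9 + 2/3 = -2/9)
O(k) = 1 (O(k) = 6 + (-4 - 1) = 6 - 5 = 1)
W(v) = 2*v (W(v) = v + v*1 = v + v = 2*v)
(W(G(-3)) - 35)*Y(2) = (2*(-2/9) - 35)*(5 - 1*2) = (-4/9 - 35)*(5 - 2) = -319/9*3 = -319/3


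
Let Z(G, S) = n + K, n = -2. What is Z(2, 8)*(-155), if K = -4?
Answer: 930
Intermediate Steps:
Z(G, S) = -6 (Z(G, S) = -2 - 4 = -6)
Z(2, 8)*(-155) = -6*(-155) = 930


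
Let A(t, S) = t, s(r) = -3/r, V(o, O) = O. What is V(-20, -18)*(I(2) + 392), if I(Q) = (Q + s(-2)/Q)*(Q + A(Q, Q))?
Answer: -7254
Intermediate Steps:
I(Q) = 2*Q*(Q + 3/(2*Q)) (I(Q) = (Q + (-3/(-2))/Q)*(Q + Q) = (Q + (-3*(-1/2))/Q)*(2*Q) = (Q + 3/(2*Q))*(2*Q) = 2*Q*(Q + 3/(2*Q)))
V(-20, -18)*(I(2) + 392) = -18*((3 + 2*2**2) + 392) = -18*((3 + 2*4) + 392) = -18*((3 + 8) + 392) = -18*(11 + 392) = -18*403 = -7254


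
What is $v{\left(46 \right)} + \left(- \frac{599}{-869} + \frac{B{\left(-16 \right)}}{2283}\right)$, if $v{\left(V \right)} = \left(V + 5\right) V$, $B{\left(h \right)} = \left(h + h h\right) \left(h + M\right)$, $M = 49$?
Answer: $\frac{1554180913}{661309} \approx 2350.2$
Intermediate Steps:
$B{\left(h \right)} = \left(49 + h\right) \left(h + h^{2}\right)$ ($B{\left(h \right)} = \left(h + h h\right) \left(h + 49\right) = \left(h + h^{2}\right) \left(49 + h\right) = \left(49 + h\right) \left(h + h^{2}\right)$)
$v{\left(V \right)} = V \left(5 + V\right)$ ($v{\left(V \right)} = \left(5 + V\right) V = V \left(5 + V\right)$)
$v{\left(46 \right)} + \left(- \frac{599}{-869} + \frac{B{\left(-16 \right)}}{2283}\right) = 46 \left(5 + 46\right) - \left(- \frac{599}{869} - \frac{\left(-16\right) \left(49 + \left(-16\right)^{2} + 50 \left(-16\right)\right)}{2283}\right) = 46 \cdot 51 - \left(- \frac{599}{869} - - 16 \left(49 + 256 - 800\right) \frac{1}{2283}\right) = 2346 + \left(\frac{599}{869} + \left(-16\right) \left(-495\right) \frac{1}{2283}\right) = 2346 + \left(\frac{599}{869} + 7920 \cdot \frac{1}{2283}\right) = 2346 + \left(\frac{599}{869} + \frac{2640}{761}\right) = 2346 + \frac{2749999}{661309} = \frac{1554180913}{661309}$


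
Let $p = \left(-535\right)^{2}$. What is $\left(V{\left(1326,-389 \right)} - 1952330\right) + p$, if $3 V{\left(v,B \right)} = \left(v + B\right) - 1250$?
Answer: $- \frac{4998628}{3} \approx -1.6662 \cdot 10^{6}$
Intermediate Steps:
$p = 286225$
$V{\left(v,B \right)} = - \frac{1250}{3} + \frac{B}{3} + \frac{v}{3}$ ($V{\left(v,B \right)} = \frac{\left(v + B\right) - 1250}{3} = \frac{\left(B + v\right) - 1250}{3} = \frac{-1250 + B + v}{3} = - \frac{1250}{3} + \frac{B}{3} + \frac{v}{3}$)
$\left(V{\left(1326,-389 \right)} - 1952330\right) + p = \left(\left(- \frac{1250}{3} + \frac{1}{3} \left(-389\right) + \frac{1}{3} \cdot 1326\right) - 1952330\right) + 286225 = \left(\left(- \frac{1250}{3} - \frac{389}{3} + 442\right) - 1952330\right) + 286225 = \left(- \frac{313}{3} - 1952330\right) + 286225 = - \frac{5857303}{3} + 286225 = - \frac{4998628}{3}$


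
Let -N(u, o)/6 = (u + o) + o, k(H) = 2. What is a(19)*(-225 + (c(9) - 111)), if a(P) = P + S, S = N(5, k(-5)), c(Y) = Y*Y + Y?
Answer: 8610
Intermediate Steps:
c(Y) = Y + Y**2 (c(Y) = Y**2 + Y = Y + Y**2)
N(u, o) = -12*o - 6*u (N(u, o) = -6*((u + o) + o) = -6*((o + u) + o) = -6*(u + 2*o) = -12*o - 6*u)
S = -54 (S = -12*2 - 6*5 = -24 - 30 = -54)
a(P) = -54 + P (a(P) = P - 54 = -54 + P)
a(19)*(-225 + (c(9) - 111)) = (-54 + 19)*(-225 + (9*(1 + 9) - 111)) = -35*(-225 + (9*10 - 111)) = -35*(-225 + (90 - 111)) = -35*(-225 - 21) = -35*(-246) = 8610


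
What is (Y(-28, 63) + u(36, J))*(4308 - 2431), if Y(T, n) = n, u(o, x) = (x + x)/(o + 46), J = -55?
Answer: 4745056/41 ≈ 1.1573e+5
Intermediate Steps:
u(o, x) = 2*x/(46 + o) (u(o, x) = (2*x)/(46 + o) = 2*x/(46 + o))
(Y(-28, 63) + u(36, J))*(4308 - 2431) = (63 + 2*(-55)/(46 + 36))*(4308 - 2431) = (63 + 2*(-55)/82)*1877 = (63 + 2*(-55)*(1/82))*1877 = (63 - 55/41)*1877 = (2528/41)*1877 = 4745056/41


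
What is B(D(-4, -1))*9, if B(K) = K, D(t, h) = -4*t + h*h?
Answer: 153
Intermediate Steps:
D(t, h) = h² - 4*t (D(t, h) = -4*t + h² = h² - 4*t)
B(D(-4, -1))*9 = ((-1)² - 4*(-4))*9 = (1 + 16)*9 = 17*9 = 153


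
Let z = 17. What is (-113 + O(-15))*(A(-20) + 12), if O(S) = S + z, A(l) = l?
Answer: 888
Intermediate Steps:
O(S) = 17 + S (O(S) = S + 17 = 17 + S)
(-113 + O(-15))*(A(-20) + 12) = (-113 + (17 - 15))*(-20 + 12) = (-113 + 2)*(-8) = -111*(-8) = 888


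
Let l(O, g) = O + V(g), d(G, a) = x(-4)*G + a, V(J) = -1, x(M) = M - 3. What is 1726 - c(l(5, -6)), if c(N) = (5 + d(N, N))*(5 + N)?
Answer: 1897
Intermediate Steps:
x(M) = -3 + M
d(G, a) = a - 7*G (d(G, a) = (-3 - 4)*G + a = -7*G + a = a - 7*G)
l(O, g) = -1 + O (l(O, g) = O - 1 = -1 + O)
c(N) = (5 + N)*(5 - 6*N) (c(N) = (5 + (N - 7*N))*(5 + N) = (5 - 6*N)*(5 + N) = (5 + N)*(5 - 6*N))
1726 - c(l(5, -6)) = 1726 - (25 - 25*(-1 + 5) - 6*(-1 + 5)**2) = 1726 - (25 - 25*4 - 6*4**2) = 1726 - (25 - 100 - 6*16) = 1726 - (25 - 100 - 96) = 1726 - 1*(-171) = 1726 + 171 = 1897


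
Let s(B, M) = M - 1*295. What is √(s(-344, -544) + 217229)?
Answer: √216390 ≈ 465.18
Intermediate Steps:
s(B, M) = -295 + M (s(B, M) = M - 295 = -295 + M)
√(s(-344, -544) + 217229) = √((-295 - 544) + 217229) = √(-839 + 217229) = √216390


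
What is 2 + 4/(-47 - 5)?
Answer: 25/13 ≈ 1.9231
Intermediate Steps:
2 + 4/(-47 - 5) = 2 + 4/(-52) = 2 - 1/52*4 = 2 - 1/13 = 25/13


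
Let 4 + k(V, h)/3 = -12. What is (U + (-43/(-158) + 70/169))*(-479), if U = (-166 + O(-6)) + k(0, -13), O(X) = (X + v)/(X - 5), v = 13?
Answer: 30101234175/293722 ≈ 1.0248e+5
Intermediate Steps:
k(V, h) = -48 (k(V, h) = -12 + 3*(-12) = -12 - 36 = -48)
O(X) = (13 + X)/(-5 + X) (O(X) = (X + 13)/(X - 5) = (13 + X)/(-5 + X))
U = -2361/11 (U = (-166 + (13 - 6)/(-5 - 6)) - 48 = (-166 + 7/(-11)) - 48 = (-166 - 1/11*7) - 48 = (-166 - 7/11) - 48 = -1833/11 - 48 = -2361/11 ≈ -214.64)
(U + (-43/(-158) + 70/169))*(-479) = (-2361/11 + (-43/(-158) + 70/169))*(-479) = (-2361/11 + (-43*(-1/158) + 70*(1/169)))*(-479) = (-2361/11 + (43/158 + 70/169))*(-479) = (-2361/11 + 18327/26702)*(-479) = -62841825/293722*(-479) = 30101234175/293722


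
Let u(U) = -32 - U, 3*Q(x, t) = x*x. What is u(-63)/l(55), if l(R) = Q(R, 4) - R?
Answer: 93/2860 ≈ 0.032517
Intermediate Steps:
Q(x, t) = x**2/3 (Q(x, t) = (x*x)/3 = x**2/3)
l(R) = -R + R**2/3 (l(R) = R**2/3 - R = -R + R**2/3)
u(-63)/l(55) = (-32 - 1*(-63))/(((1/3)*55*(-3 + 55))) = (-32 + 63)/(((1/3)*55*52)) = 31/(2860/3) = 31*(3/2860) = 93/2860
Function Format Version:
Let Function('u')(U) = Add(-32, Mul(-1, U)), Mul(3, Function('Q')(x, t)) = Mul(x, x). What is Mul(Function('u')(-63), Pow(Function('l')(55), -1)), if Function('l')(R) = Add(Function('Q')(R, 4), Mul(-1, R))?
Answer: Rational(93, 2860) ≈ 0.032517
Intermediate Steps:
Function('Q')(x, t) = Mul(Rational(1, 3), Pow(x, 2)) (Function('Q')(x, t) = Mul(Rational(1, 3), Mul(x, x)) = Mul(Rational(1, 3), Pow(x, 2)))
Function('l')(R) = Add(Mul(-1, R), Mul(Rational(1, 3), Pow(R, 2))) (Function('l')(R) = Add(Mul(Rational(1, 3), Pow(R, 2)), Mul(-1, R)) = Add(Mul(-1, R), Mul(Rational(1, 3), Pow(R, 2))))
Mul(Function('u')(-63), Pow(Function('l')(55), -1)) = Mul(Add(-32, Mul(-1, -63)), Pow(Mul(Rational(1, 3), 55, Add(-3, 55)), -1)) = Mul(Add(-32, 63), Pow(Mul(Rational(1, 3), 55, 52), -1)) = Mul(31, Pow(Rational(2860, 3), -1)) = Mul(31, Rational(3, 2860)) = Rational(93, 2860)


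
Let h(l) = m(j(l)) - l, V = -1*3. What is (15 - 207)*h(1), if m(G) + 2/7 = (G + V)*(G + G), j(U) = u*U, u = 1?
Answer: 7104/7 ≈ 1014.9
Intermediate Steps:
V = -3
j(U) = U (j(U) = 1*U = U)
m(G) = -2/7 + 2*G*(-3 + G) (m(G) = -2/7 + (G - 3)*(G + G) = -2/7 + (-3 + G)*(2*G) = -2/7 + 2*G*(-3 + G))
h(l) = -2/7 - 7*l + 2*l**2 (h(l) = (-2/7 - 6*l + 2*l**2) - l = -2/7 - 7*l + 2*l**2)
(15 - 207)*h(1) = (15 - 207)*(-2/7 - 7*1 + 2*1**2) = -192*(-2/7 - 7 + 2*1) = -192*(-2/7 - 7 + 2) = -192*(-37/7) = 7104/7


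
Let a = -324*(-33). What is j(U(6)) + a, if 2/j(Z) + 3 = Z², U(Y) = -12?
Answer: 1507574/141 ≈ 10692.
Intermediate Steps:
j(Z) = 2/(-3 + Z²)
a = 10692
j(U(6)) + a = 2/(-3 + (-12)²) + 10692 = 2/(-3 + 144) + 10692 = 2/141 + 10692 = 1507574/141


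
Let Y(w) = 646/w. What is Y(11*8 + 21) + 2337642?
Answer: 254803624/109 ≈ 2.3376e+6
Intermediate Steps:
Y(11*8 + 21) + 2337642 = 646/(11*8 + 21) + 2337642 = 646/(88 + 21) + 2337642 = 646/109 + 2337642 = 254803624/109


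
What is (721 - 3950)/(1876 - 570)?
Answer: -3229/1306 ≈ -2.4724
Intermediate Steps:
(721 - 3950)/(1876 - 570) = -3229/1306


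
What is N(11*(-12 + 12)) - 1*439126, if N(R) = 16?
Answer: -439110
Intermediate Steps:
N(11*(-12 + 12)) - 1*439126 = 16 - 1*439126 = 16 - 439126 = -439110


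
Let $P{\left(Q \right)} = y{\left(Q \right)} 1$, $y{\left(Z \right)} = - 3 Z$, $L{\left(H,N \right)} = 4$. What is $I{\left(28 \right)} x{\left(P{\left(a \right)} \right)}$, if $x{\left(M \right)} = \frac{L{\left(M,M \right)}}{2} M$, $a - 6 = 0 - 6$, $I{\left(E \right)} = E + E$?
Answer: $0$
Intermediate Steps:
$I{\left(E \right)} = 2 E$
$a = 0$ ($a = 6 + \left(0 - 6\right) = 6 - 6 = 0$)
$P{\left(Q \right)} = - 3 Q$ ($P{\left(Q \right)} = - 3 Q 1 = - 3 Q$)
$x{\left(M \right)} = 2 M$ ($x{\left(M \right)} = \frac{4}{2} M = 4 \cdot \frac{1}{2} M = 2 M$)
$I{\left(28 \right)} x{\left(P{\left(a \right)} \right)} = 2 \cdot 28 \cdot 2 \left(\left(-3\right) 0\right) = 56 \cdot 2 \cdot 0 = 56 \cdot 0 = 0$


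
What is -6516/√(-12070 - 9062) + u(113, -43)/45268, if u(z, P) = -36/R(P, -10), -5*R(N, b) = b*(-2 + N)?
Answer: 1/113170 + 1086*I*√587/587 ≈ 8.8363e-6 + 44.824*I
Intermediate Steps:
R(N, b) = -b*(-2 + N)/5
u(z, P) = -36/(-4 + 2*P) (u(z, P) = -36*(-1/(2*(2 - P))) = -36/(-4 + 2*P))
-6516/√(-12070 - 9062) + u(113, -43)/45268 = -6516/√(-12070 - 9062) - 18/(-2 - 43)/45268 = -6516*(-I*√587/3522) - 18/(-45)*(1/45268) = -6516*(-I*√587/3522) - 18*(-1/45)*(1/45268) = -(-1086)*I*√587/587 + (⅖)*(1/45268) = 1086*I*√587/587 + 1/113170 = 1/113170 + 1086*I*√587/587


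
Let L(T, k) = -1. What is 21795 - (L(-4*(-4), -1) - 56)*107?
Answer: 27894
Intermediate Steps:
21795 - (L(-4*(-4), -1) - 56)*107 = 21795 - (-1 - 56)*107 = 21795 - (-57)*107 = 21795 - 1*(-6099) = 21795 + 6099 = 27894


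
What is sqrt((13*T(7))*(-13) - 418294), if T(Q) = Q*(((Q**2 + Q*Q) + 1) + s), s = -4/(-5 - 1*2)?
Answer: I*sqrt(536087) ≈ 732.18*I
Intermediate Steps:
s = 4/7 (s = -4/(-5 - 2) = -4/(-7) = -4*(-1/7) = 4/7 ≈ 0.57143)
T(Q) = Q*(11/7 + 2*Q**2) (T(Q) = Q*(((Q**2 + Q*Q) + 1) + 4/7) = Q*(((Q**2 + Q**2) + 1) + 4/7) = Q*((2*Q**2 + 1) + 4/7) = Q*((1 + 2*Q**2) + 4/7) = Q*(11/7 + 2*Q**2))
sqrt((13*T(7))*(-13) - 418294) = sqrt((13*((1/7)*7*(11 + 14*7**2)))*(-13) - 418294) = sqrt((13*((1/7)*7*(11 + 14*49)))*(-13) - 418294) = sqrt((13*((1/7)*7*(11 + 686)))*(-13) - 418294) = sqrt((13*((1/7)*7*697))*(-13) - 418294) = sqrt((13*697)*(-13) - 418294) = sqrt(9061*(-13) - 418294) = sqrt(-117793 - 418294) = sqrt(-536087) = I*sqrt(536087)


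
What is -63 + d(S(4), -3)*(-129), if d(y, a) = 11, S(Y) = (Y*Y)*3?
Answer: -1482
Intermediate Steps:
S(Y) = 3*Y² (S(Y) = Y²*3 = 3*Y²)
-63 + d(S(4), -3)*(-129) = -63 + 11*(-129) = -63 - 1419 = -1482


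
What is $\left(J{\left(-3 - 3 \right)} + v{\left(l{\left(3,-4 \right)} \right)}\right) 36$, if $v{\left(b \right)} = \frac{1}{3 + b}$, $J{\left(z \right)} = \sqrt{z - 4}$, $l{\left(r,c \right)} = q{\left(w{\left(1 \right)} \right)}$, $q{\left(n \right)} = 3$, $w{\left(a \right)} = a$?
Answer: $6 + 36 i \sqrt{10} \approx 6.0 + 113.84 i$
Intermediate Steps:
$l{\left(r,c \right)} = 3$
$J{\left(z \right)} = \sqrt{-4 + z}$
$\left(J{\left(-3 - 3 \right)} + v{\left(l{\left(3,-4 \right)} \right)}\right) 36 = \left(\sqrt{-4 - 6} + \frac{1}{3 + 3}\right) 36 = \left(\sqrt{-4 - 6} + \frac{1}{6}\right) 36 = \left(\sqrt{-10} + \frac{1}{6}\right) 36 = \left(i \sqrt{10} + \frac{1}{6}\right) 36 = \left(\frac{1}{6} + i \sqrt{10}\right) 36 = 6 + 36 i \sqrt{10}$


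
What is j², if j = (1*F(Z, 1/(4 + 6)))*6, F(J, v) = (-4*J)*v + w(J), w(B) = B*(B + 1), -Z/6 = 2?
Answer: 16842816/25 ≈ 6.7371e+5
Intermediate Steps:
Z = -12 (Z = -6*2 = -12)
w(B) = B*(1 + B)
F(J, v) = J*(1 + J) - 4*J*v (F(J, v) = (-4*J)*v + J*(1 + J) = -4*J*v + J*(1 + J) = J*(1 + J) - 4*J*v)
j = 4104/5 (j = (1*(-12*(1 - 12 - 4/(4 + 6))))*6 = (1*(-12*(1 - 12 - 4/10)))*6 = (1*(-12*(1 - 12 - 4*⅒)))*6 = (1*(-12*(1 - 12 - ⅖)))*6 = (1*(-12*(-57/5)))*6 = (1*(684/5))*6 = (684/5)*6 = 4104/5 ≈ 820.80)
j² = (4104/5)² = 16842816/25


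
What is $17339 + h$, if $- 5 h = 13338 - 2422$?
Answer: $\frac{75779}{5} \approx 15156.0$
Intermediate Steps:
$h = - \frac{10916}{5}$ ($h = - \frac{13338 - 2422}{5} = \left(- \frac{1}{5}\right) 10916 = - \frac{10916}{5} \approx -2183.2$)
$17339 + h = 17339 - \frac{10916}{5} = \frac{75779}{5}$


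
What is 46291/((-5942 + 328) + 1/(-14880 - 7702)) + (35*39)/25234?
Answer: -26205146045323/3199049156666 ≈ -8.1915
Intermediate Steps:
46291/((-5942 + 328) + 1/(-14880 - 7702)) + (35*39)/25234 = 46291/(-5614 + 1/(-22582)) + 1365*(1/25234) = 46291/(-5614 - 1/22582) + 1365/25234 = 46291/(-126775349/22582) + 1365/25234 = 46291*(-22582/126775349) + 1365/25234 = -1045343362/126775349 + 1365/25234 = -26205146045323/3199049156666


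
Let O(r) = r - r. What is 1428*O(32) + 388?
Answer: 388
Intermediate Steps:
O(r) = 0
1428*O(32) + 388 = 1428*0 + 388 = 0 + 388 = 388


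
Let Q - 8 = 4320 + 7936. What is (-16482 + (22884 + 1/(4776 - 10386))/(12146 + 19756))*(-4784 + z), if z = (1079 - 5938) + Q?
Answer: -7731055680205421/178970220 ≈ -4.3197e+7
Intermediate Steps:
Q = 12264 (Q = 8 + (4320 + 7936) = 8 + 12256 = 12264)
z = 7405 (z = (1079 - 5938) + 12264 = -4859 + 12264 = 7405)
(-16482 + (22884 + 1/(4776 - 10386))/(12146 + 19756))*(-4784 + z) = (-16482 + (22884 + 1/(4776 - 10386))/(12146 + 19756))*(-4784 + 7405) = (-16482 + (22884 + 1/(-5610))/31902)*2621 = (-16482 + (22884 - 1/5610)*(1/31902))*2621 = (-16482 + (128379239/5610)*(1/31902))*2621 = (-16482 + 128379239/178970220)*2621 = -2949658786801/178970220*2621 = -7731055680205421/178970220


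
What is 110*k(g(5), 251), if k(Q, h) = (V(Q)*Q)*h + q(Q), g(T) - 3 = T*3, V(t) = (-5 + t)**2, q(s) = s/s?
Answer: 83989730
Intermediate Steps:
q(s) = 1
g(T) = 3 + 3*T (g(T) = 3 + T*3 = 3 + 3*T)
k(Q, h) = 1 + Q*h*(-5 + Q)**2 (k(Q, h) = ((-5 + Q)**2*Q)*h + 1 = (Q*(-5 + Q)**2)*h + 1 = Q*h*(-5 + Q)**2 + 1 = 1 + Q*h*(-5 + Q)**2)
110*k(g(5), 251) = 110*(1 + (3 + 3*5)*251*(-5 + (3 + 3*5))**2) = 110*(1 + (3 + 15)*251*(-5 + (3 + 15))**2) = 110*(1 + 18*251*(-5 + 18)**2) = 110*(1 + 18*251*13**2) = 110*(1 + 18*251*169) = 110*(1 + 763542) = 110*763543 = 83989730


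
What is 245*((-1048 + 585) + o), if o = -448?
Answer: -223195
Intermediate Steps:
245*((-1048 + 585) + o) = 245*((-1048 + 585) - 448) = 245*(-463 - 448) = 245*(-911) = -223195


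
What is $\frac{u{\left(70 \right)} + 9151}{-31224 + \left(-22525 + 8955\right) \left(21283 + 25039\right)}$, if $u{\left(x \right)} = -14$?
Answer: $- \frac{9137}{628620764} \approx -1.4535 \cdot 10^{-5}$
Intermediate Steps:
$\frac{u{\left(70 \right)} + 9151}{-31224 + \left(-22525 + 8955\right) \left(21283 + 25039\right)} = \frac{-14 + 9151}{-31224 + \left(-22525 + 8955\right) \left(21283 + 25039\right)} = \frac{9137}{-31224 - 628589540} = \frac{9137}{-628620764} = 9137 \left(- \frac{1}{628620764}\right) = - \frac{9137}{628620764}$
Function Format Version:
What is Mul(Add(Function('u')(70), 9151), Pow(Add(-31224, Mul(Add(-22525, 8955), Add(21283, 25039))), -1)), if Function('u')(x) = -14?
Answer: Rational(-9137, 628620764) ≈ -1.4535e-5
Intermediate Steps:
Mul(Add(Function('u')(70), 9151), Pow(Add(-31224, Mul(Add(-22525, 8955), Add(21283, 25039))), -1)) = Mul(Add(-14, 9151), Pow(Add(-31224, Mul(Add(-22525, 8955), Add(21283, 25039))), -1)) = Mul(9137, Pow(Add(-31224, Mul(-13570, 46322)), -1)) = Mul(9137, Pow(Add(-31224, -628589540), -1)) = Mul(9137, Pow(-628620764, -1)) = Mul(9137, Rational(-1, 628620764)) = Rational(-9137, 628620764)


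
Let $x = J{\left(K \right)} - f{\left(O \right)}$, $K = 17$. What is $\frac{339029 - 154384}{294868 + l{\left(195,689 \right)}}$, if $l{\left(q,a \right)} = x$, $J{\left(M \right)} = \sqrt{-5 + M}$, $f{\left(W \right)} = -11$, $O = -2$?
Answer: $\frac{18149310985}{28984541543} - \frac{369290 \sqrt{3}}{86953624629} \approx 0.62616$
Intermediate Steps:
$x = 11 + 2 \sqrt{3}$ ($x = \sqrt{-5 + 17} - -11 = \sqrt{12} + 11 = 2 \sqrt{3} + 11 = 11 + 2 \sqrt{3} \approx 14.464$)
$l{\left(q,a \right)} = 11 + 2 \sqrt{3}$
$\frac{339029 - 154384}{294868 + l{\left(195,689 \right)}} = \frac{339029 - 154384}{294868 + \left(11 + 2 \sqrt{3}\right)} = \frac{184645}{294879 + 2 \sqrt{3}}$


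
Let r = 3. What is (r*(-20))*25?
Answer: -1500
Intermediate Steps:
(r*(-20))*25 = (3*(-20))*25 = -60*25 = -1500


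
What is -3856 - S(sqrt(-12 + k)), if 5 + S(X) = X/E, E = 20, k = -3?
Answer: -3851 - I*sqrt(15)/20 ≈ -3851.0 - 0.19365*I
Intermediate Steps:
S(X) = -5 + X/20
-3856 - S(sqrt(-12 + k)) = -3856 - (-5 + sqrt(-12 - 3)/20) = -3856 - (-5 + sqrt(-15)/20) = -3856 - (-5 + (I*sqrt(15))/20) = -3856 - (-5 + I*sqrt(15)/20) = -3856 + (5 - I*sqrt(15)/20) = -3851 - I*sqrt(15)/20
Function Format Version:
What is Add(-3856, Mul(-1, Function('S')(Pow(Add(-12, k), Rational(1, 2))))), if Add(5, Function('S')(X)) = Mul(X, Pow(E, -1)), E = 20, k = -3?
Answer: Add(-3851, Mul(Rational(-1, 20), I, Pow(15, Rational(1, 2)))) ≈ Add(-3851.0, Mul(-0.19365, I))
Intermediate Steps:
Function('S')(X) = Add(-5, Mul(Rational(1, 20), X)) (Function('S')(X) = Add(-5, Mul(X, Pow(20, -1))) = Add(-5, Mul(X, Rational(1, 20))) = Add(-5, Mul(Rational(1, 20), X)))
Add(-3856, Mul(-1, Function('S')(Pow(Add(-12, k), Rational(1, 2))))) = Add(-3856, Mul(-1, Add(-5, Mul(Rational(1, 20), Pow(Add(-12, -3), Rational(1, 2)))))) = Add(-3856, Mul(-1, Add(-5, Mul(Rational(1, 20), Pow(-15, Rational(1, 2)))))) = Add(-3856, Mul(-1, Add(-5, Mul(Rational(1, 20), Mul(I, Pow(15, Rational(1, 2))))))) = Add(-3856, Mul(-1, Add(-5, Mul(Rational(1, 20), I, Pow(15, Rational(1, 2)))))) = Add(-3856, Add(5, Mul(Rational(-1, 20), I, Pow(15, Rational(1, 2))))) = Add(-3851, Mul(Rational(-1, 20), I, Pow(15, Rational(1, 2))))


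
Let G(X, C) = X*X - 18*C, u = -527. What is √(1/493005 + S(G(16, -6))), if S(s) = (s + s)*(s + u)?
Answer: I*√28841751551993595/493005 ≈ 344.48*I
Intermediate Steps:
G(X, C) = X² - 18*C
S(s) = 2*s*(-527 + s) (S(s) = (s + s)*(s - 527) = (2*s)*(-527 + s) = 2*s*(-527 + s))
√(1/493005 + S(G(16, -6))) = √(1/493005 + 2*(16² - 18*(-6))*(-527 + (16² - 18*(-6)))) = √(1/493005 + 2*(256 + 108)*(-527 + (256 + 108))) = √(1/493005 + 2*364*(-527 + 364)) = √(1/493005 + 2*364*(-163)) = √(1/493005 - 118664) = √(-58501945319/493005) = I*√28841751551993595/493005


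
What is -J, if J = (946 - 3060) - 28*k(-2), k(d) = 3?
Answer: 2198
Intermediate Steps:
J = -2198 (J = (946 - 3060) - 28*3 = -2114 - 84 = -2198)
-J = -1*(-2198) = 2198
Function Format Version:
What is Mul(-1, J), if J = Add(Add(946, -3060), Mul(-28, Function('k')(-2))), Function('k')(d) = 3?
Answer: 2198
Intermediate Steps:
J = -2198 (J = Add(Add(946, -3060), Mul(-28, 3)) = Add(-2114, -84) = -2198)
Mul(-1, J) = Mul(-1, -2198) = 2198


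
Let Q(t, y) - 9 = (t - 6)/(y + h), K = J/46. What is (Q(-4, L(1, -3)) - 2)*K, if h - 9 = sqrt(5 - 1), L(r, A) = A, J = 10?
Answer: 5/4 ≈ 1.2500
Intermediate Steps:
K = 5/23 (K = 10/46 = 10*(1/46) = 5/23 ≈ 0.21739)
h = 11 (h = 9 + sqrt(5 - 1) = 9 + sqrt(4) = 9 + 2 = 11)
Q(t, y) = 9 + (-6 + t)/(11 + y) (Q(t, y) = 9 + (t - 6)/(y + 11) = 9 + (-6 + t)/(11 + y))
(Q(-4, L(1, -3)) - 2)*K = ((93 - 4 + 9*(-3))/(11 - 3) - 2)*(5/23) = ((93 - 4 - 27)/8 - 2)*(5/23) = ((1/8)*62 - 2)*(5/23) = (31/4 - 2)*(5/23) = (23/4)*(5/23) = 5/4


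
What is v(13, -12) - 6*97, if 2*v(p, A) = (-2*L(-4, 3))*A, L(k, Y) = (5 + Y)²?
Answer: 186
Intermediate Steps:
v(p, A) = -64*A (v(p, A) = ((-2*(5 + 3)²)*A)/2 = ((-2*8²)*A)/2 = ((-2*64)*A)/2 = (-128*A)/2 = -64*A)
v(13, -12) - 6*97 = -64*(-12) - 6*97 = 768 - 582 = 186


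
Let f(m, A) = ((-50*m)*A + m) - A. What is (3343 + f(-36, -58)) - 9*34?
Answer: -101341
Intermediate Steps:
f(m, A) = m - A - 50*A*m (f(m, A) = (-50*A*m + m) - A = (m - 50*A*m) - A = m - A - 50*A*m)
(3343 + f(-36, -58)) - 9*34 = (3343 + (-36 - 1*(-58) - 50*(-58)*(-36))) - 9*34 = (3343 + (-36 + 58 - 104400)) - 306 = (3343 - 104378) - 306 = -101035 - 306 = -101341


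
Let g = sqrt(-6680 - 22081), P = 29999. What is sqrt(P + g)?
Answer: sqrt(29999 + I*sqrt(28761)) ≈ 173.2 + 0.4896*I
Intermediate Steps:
g = I*sqrt(28761) (g = sqrt(-28761) = I*sqrt(28761) ≈ 169.59*I)
sqrt(P + g) = sqrt(29999 + I*sqrt(28761))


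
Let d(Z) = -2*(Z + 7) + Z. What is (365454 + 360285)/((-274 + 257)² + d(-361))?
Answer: 241913/212 ≈ 1141.1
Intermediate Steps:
d(Z) = -14 - Z (d(Z) = -2*(7 + Z) + Z = (-14 - 2*Z) + Z = -14 - Z)
(365454 + 360285)/((-274 + 257)² + d(-361)) = (365454 + 360285)/((-274 + 257)² + (-14 - 1*(-361))) = 725739/((-17)² + (-14 + 361)) = 725739/(289 + 347) = 725739/636 = 725739*(1/636) = 241913/212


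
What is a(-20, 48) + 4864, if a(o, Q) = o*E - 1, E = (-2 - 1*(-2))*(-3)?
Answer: 4863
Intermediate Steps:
E = 0 (E = (-2 + 2)*(-3) = 0*(-3) = 0)
a(o, Q) = -1 (a(o, Q) = o*0 - 1 = 0 - 1 = -1)
a(-20, 48) + 4864 = -1 + 4864 = 4863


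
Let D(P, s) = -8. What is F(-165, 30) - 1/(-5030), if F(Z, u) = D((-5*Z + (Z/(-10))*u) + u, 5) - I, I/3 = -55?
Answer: 789711/5030 ≈ 157.00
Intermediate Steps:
I = -165 (I = 3*(-55) = -165)
F(Z, u) = 157 (F(Z, u) = -8 - 1*(-165) = -8 + 165 = 157)
F(-165, 30) - 1/(-5030) = 157 - 1/(-5030) = 157 - 1*(-1/5030) = 157 + 1/5030 = 789711/5030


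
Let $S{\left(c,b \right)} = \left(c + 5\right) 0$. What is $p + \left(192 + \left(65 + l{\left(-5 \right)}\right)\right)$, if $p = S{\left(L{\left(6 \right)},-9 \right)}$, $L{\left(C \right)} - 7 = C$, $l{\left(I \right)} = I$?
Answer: $252$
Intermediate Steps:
$L{\left(C \right)} = 7 + C$
$S{\left(c,b \right)} = 0$ ($S{\left(c,b \right)} = \left(5 + c\right) 0 = 0$)
$p = 0$
$p + \left(192 + \left(65 + l{\left(-5 \right)}\right)\right) = 0 + \left(192 + \left(65 - 5\right)\right) = 0 + \left(192 + 60\right) = 0 + 252 = 252$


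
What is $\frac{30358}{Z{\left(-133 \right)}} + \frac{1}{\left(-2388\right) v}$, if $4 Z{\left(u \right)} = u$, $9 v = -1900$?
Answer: $- \frac{9665987179}{10586800} \approx -913.02$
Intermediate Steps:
$v = - \frac{1900}{9}$ ($v = \frac{1}{9} \left(-1900\right) = - \frac{1900}{9} \approx -211.11$)
$Z{\left(u \right)} = \frac{u}{4}$
$\frac{30358}{Z{\left(-133 \right)}} + \frac{1}{\left(-2388\right) v} = \frac{30358}{\frac{1}{4} \left(-133\right)} + \frac{1}{\left(-2388\right) \left(- \frac{1900}{9}\right)} = \frac{30358}{- \frac{133}{4}} - - \frac{3}{1512400} = 30358 \left(- \frac{4}{133}\right) + \frac{3}{1512400} = - \frac{121432}{133} + \frac{3}{1512400} = - \frac{9665987179}{10586800}$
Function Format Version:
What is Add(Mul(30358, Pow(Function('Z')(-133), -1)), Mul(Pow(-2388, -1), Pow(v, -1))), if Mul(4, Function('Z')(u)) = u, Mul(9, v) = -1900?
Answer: Rational(-9665987179, 10586800) ≈ -913.02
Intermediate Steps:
v = Rational(-1900, 9) (v = Mul(Rational(1, 9), -1900) = Rational(-1900, 9) ≈ -211.11)
Function('Z')(u) = Mul(Rational(1, 4), u)
Add(Mul(30358, Pow(Function('Z')(-133), -1)), Mul(Pow(-2388, -1), Pow(v, -1))) = Add(Mul(30358, Pow(Mul(Rational(1, 4), -133), -1)), Mul(Pow(-2388, -1), Pow(Rational(-1900, 9), -1))) = Add(Mul(30358, Pow(Rational(-133, 4), -1)), Mul(Rational(-1, 2388), Rational(-9, 1900))) = Add(Mul(30358, Rational(-4, 133)), Rational(3, 1512400)) = Add(Rational(-121432, 133), Rational(3, 1512400)) = Rational(-9665987179, 10586800)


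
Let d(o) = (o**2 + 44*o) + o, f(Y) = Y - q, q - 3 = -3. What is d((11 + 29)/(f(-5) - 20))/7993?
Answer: -1736/199825 ≈ -0.0086876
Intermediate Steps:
q = 0 (q = 3 - 3 = 0)
f(Y) = Y (f(Y) = Y - 1*0 = Y + 0 = Y)
d(o) = o**2 + 45*o
d((11 + 29)/(f(-5) - 20))/7993 = (((11 + 29)/(-5 - 20))*(45 + (11 + 29)/(-5 - 20)))/7993 = ((40/(-25))*(45 + 40/(-25)))*(1/7993) = ((40*(-1/25))*(45 + 40*(-1/25)))*(1/7993) = -8*(45 - 8/5)/5*(1/7993) = -8/5*217/5*(1/7993) = -1736/25*1/7993 = -1736/199825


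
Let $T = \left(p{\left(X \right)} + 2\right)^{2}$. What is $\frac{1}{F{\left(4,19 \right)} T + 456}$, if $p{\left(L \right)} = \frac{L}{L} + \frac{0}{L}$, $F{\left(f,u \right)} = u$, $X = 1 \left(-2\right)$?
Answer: $\frac{1}{627} \approx 0.0015949$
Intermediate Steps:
$X = -2$
$p{\left(L \right)} = 1$ ($p{\left(L \right)} = 1 + 0 = 1$)
$T = 9$ ($T = \left(1 + 2\right)^{2} = 3^{2} = 9$)
$\frac{1}{F{\left(4,19 \right)} T + 456} = \frac{1}{19 \cdot 9 + 456} = \frac{1}{171 + 456} = \frac{1}{627}$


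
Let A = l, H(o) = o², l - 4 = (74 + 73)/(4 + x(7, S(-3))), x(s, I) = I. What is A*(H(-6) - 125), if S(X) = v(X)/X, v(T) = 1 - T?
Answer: -42097/8 ≈ -5262.1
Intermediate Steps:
S(X) = (1 - X)/X
l = 473/8 (l = 4 + (74 + 73)/(4 + (1 - 1*(-3))/(-3)) = 4 + 147/(4 - (1 + 3)/3) = 4 + 147/(4 - ⅓*4) = 4 + 147/(4 - 4/3) = 4 + 147/(8/3) = 4 + 147*(3/8) = 4 + 441/8 = 473/8 ≈ 59.125)
A = 473/8 ≈ 59.125
A*(H(-6) - 125) = 473*((-6)² - 125)/8 = 473*(36 - 125)/8 = (473/8)*(-89) = -42097/8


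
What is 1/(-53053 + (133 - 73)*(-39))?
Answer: -1/55393 ≈ -1.8053e-5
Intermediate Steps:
1/(-53053 + (133 - 73)*(-39)) = 1/(-53053 + 60*(-39)) = 1/(-53053 - 2340) = 1/(-55393) = -1/55393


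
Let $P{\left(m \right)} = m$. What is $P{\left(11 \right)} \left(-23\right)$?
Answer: $-253$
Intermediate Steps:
$P{\left(11 \right)} \left(-23\right) = 11 \left(-23\right) = -253$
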